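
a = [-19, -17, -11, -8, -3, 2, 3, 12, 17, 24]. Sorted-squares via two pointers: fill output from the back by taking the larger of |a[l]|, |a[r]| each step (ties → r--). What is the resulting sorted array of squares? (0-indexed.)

[4, 9, 9, 64, 121, 144, 289, 289, 361, 576]

[0,9] |-19|<=|24| out[9]=576 → r--
[0,8] |-19|>|17| out[8]=361 → l++
[1,8] |-17|<=|17| out[7]=289 → r--
[1,7] |-17|>|12| out[6]=289 → l++
[2,7] |-11|<=|12| out[5]=144 → r--
[2,6] |-11|>|3| out[4]=121 → l++
[3,6] |-8|>|3| out[3]=64 → l++
[4,6] |-3|<=|3| out[2]=9 → r--
[4,5] |-3|>|2| out[1]=9 → l++
[5,5] |2|<=|2| out[0]=4 → r--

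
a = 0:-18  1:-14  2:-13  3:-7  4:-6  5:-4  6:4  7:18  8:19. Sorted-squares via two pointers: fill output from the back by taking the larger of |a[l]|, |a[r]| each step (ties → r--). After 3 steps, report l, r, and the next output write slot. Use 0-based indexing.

l=1, r=6, next write slot=5

l=0 r=8: |-18|<=|19| out[8]=361, r--
l=0 r=7: |-18|<=|18| out[7]=324, r--
l=0 r=6: |-18|>|4| out[6]=324, l++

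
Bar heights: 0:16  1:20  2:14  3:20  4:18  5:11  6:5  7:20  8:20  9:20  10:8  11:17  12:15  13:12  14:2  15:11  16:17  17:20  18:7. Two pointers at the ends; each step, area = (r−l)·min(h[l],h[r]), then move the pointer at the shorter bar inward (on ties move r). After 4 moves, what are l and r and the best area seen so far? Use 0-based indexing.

l=1, r=15, best area=320

l=0 r=18: min(16,7)*18=126 best=126 *, r--
l=0 r=17: min(16,20)*17=272 best=272 *, l++
l=1 r=17: min(20,20)*16=320 best=320 *, r--
l=1 r=16: min(20,17)*15=255 best=320, r--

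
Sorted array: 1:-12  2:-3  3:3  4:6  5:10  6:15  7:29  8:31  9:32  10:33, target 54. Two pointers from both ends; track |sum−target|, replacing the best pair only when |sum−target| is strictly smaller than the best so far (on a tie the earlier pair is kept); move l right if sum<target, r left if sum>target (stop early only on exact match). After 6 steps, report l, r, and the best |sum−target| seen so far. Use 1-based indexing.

l=7, r=10, best |Δ|=6

l=1 r=10: -12+33=21 d=33 *, l++
l=2 r=10: -3+33=30 d=24 *, l++
l=3 r=10: 3+33=36 d=18 *, l++
l=4 r=10: 6+33=39 d=15 *, l++
l=5 r=10: 10+33=43 d=11 *, l++
l=6 r=10: 15+33=48 d=6 *, l++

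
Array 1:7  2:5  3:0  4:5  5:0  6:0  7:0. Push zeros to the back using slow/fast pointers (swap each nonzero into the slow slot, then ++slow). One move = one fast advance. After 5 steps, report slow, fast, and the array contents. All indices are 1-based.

(s=1,f=1) a[fast]=7≠0 swap→a[1]=7 → slow++,fast++
(s=2,f=2) a[fast]=5≠0 swap→a[2]=5 → slow++,fast++
(s=3,f=3) a[fast]=0 → fast++
(s=3,f=4) a[fast]=5≠0 swap→a[3]=5 → slow++,fast++
(s=4,f=5) a[fast]=0 → fast++

slow=4, fast=6, a=[7, 5, 5, 0, 0, 0, 0]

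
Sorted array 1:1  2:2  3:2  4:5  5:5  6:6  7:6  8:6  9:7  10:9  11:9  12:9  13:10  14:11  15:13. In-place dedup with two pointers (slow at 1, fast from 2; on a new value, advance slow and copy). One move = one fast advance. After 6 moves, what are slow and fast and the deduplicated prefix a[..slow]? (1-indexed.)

slow=4, fast=8, prefix=[1, 2, 5, 6]

slow=1 fast=2: a[fast]=2≠a[slow]=1 write a[2]=2, slow++,fast++
slow=2 fast=3: a[fast]=2=a[slow] dup, fast++
slow=2 fast=4: a[fast]=5≠a[slow]=2 write a[3]=5, slow++,fast++
slow=3 fast=5: a[fast]=5=a[slow] dup, fast++
slow=3 fast=6: a[fast]=6≠a[slow]=5 write a[4]=6, slow++,fast++
slow=4 fast=7: a[fast]=6=a[slow] dup, fast++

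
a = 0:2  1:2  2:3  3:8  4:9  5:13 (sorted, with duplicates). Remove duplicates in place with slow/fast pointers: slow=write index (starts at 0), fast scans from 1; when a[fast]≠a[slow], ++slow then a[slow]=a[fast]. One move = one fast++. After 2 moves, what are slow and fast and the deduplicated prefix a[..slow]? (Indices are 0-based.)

slow=1, fast=3, prefix=[2, 3]

slow=0 fast=1: a[fast]=2=a[slow] dup, fast++
slow=0 fast=2: a[fast]=3≠a[slow]=2 write a[1]=3, slow++,fast++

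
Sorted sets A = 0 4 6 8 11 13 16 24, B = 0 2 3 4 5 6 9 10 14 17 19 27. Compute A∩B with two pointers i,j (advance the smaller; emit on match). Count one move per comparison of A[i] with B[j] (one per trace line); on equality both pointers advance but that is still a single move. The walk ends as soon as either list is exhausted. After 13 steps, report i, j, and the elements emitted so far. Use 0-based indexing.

i=7, j=9, emitted=[0, 4, 6]

[i=0,j=0] 0==0 emit → i++,j++
[i=1,j=1] 4>2 → j++
[i=1,j=2] 4>3 → j++
[i=1,j=3] 4==4 emit → i++,j++
[i=2,j=4] 6>5 → j++
[i=2,j=5] 6==6 emit → i++,j++
[i=3,j=6] 8<9 → i++
[i=4,j=6] 11>9 → j++
[i=4,j=7] 11>10 → j++
[i=4,j=8] 11<14 → i++
[i=5,j=8] 13<14 → i++
[i=6,j=8] 16>14 → j++
[i=6,j=9] 16<17 → i++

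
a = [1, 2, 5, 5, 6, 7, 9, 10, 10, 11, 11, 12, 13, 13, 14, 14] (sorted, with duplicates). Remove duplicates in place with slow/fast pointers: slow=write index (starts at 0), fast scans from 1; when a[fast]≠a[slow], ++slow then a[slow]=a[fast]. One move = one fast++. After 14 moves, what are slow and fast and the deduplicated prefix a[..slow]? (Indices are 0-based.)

slow=0 fast=1: a[fast]=2≠a[slow]=1 write a[1]=2, slow++,fast++
slow=1 fast=2: a[fast]=5≠a[slow]=2 write a[2]=5, slow++,fast++
slow=2 fast=3: a[fast]=5=a[slow] dup, fast++
slow=2 fast=4: a[fast]=6≠a[slow]=5 write a[3]=6, slow++,fast++
slow=3 fast=5: a[fast]=7≠a[slow]=6 write a[4]=7, slow++,fast++
slow=4 fast=6: a[fast]=9≠a[slow]=7 write a[5]=9, slow++,fast++
slow=5 fast=7: a[fast]=10≠a[slow]=9 write a[6]=10, slow++,fast++
slow=6 fast=8: a[fast]=10=a[slow] dup, fast++
slow=6 fast=9: a[fast]=11≠a[slow]=10 write a[7]=11, slow++,fast++
slow=7 fast=10: a[fast]=11=a[slow] dup, fast++
slow=7 fast=11: a[fast]=12≠a[slow]=11 write a[8]=12, slow++,fast++
slow=8 fast=12: a[fast]=13≠a[slow]=12 write a[9]=13, slow++,fast++
slow=9 fast=13: a[fast]=13=a[slow] dup, fast++
slow=9 fast=14: a[fast]=14≠a[slow]=13 write a[10]=14, slow++,fast++

slow=10, fast=15, prefix=[1, 2, 5, 6, 7, 9, 10, 11, 12, 13, 14]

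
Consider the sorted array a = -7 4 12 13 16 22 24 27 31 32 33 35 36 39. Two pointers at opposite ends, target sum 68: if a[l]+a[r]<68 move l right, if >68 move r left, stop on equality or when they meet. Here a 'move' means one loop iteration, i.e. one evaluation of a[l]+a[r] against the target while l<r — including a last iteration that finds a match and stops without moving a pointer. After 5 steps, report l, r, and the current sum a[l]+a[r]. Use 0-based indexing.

l=0 r=13: -7+39=32 <68, l++
l=1 r=13: 4+39=43 <68, l++
l=2 r=13: 12+39=51 <68, l++
l=3 r=13: 13+39=52 <68, l++
l=4 r=13: 16+39=55 <68, l++

l=5, r=13, sum=61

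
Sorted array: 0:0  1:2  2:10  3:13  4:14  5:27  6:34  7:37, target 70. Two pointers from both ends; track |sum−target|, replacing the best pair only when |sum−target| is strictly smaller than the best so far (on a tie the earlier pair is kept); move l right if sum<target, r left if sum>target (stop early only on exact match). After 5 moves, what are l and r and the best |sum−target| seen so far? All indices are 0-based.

l=5, r=7, best |Δ|=19

[0,7] 0+37=37 d=33 * → l++
[1,7] 2+37=39 d=31 * → l++
[2,7] 10+37=47 d=23 * → l++
[3,7] 13+37=50 d=20 * → l++
[4,7] 14+37=51 d=19 * → l++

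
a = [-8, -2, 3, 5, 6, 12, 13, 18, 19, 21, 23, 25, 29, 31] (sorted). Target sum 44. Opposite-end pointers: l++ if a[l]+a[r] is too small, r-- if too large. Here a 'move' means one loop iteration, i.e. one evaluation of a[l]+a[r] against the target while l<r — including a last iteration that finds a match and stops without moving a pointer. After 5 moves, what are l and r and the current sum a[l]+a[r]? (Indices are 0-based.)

l=5, r=13, sum=43

l=0 r=13: -8+31=23 <44, l++
l=1 r=13: -2+31=29 <44, l++
l=2 r=13: 3+31=34 <44, l++
l=3 r=13: 5+31=36 <44, l++
l=4 r=13: 6+31=37 <44, l++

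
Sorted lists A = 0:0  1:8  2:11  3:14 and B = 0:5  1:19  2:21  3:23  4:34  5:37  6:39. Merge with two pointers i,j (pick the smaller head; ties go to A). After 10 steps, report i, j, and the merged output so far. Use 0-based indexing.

i=4, j=6, merged so far=[0, 5, 8, 11, 14, 19, 21, 23, 34, 37]

i=0 j=0: A[i]=0<=B[j]=5 take 0, i++
i=1 j=0: A[i]=8>B[j]=5 take 5, j++
i=1 j=1: A[i]=8<=B[j]=19 take 8, i++
i=2 j=1: A[i]=11<=B[j]=19 take 11, i++
i=3 j=1: A[i]=14<=B[j]=19 take 14, i++
i=4 j=1: A done, take B[j]=19, j++
i=4 j=2: A done, take B[j]=21, j++
i=4 j=3: A done, take B[j]=23, j++
i=4 j=4: A done, take B[j]=34, j++
i=4 j=5: A done, take B[j]=37, j++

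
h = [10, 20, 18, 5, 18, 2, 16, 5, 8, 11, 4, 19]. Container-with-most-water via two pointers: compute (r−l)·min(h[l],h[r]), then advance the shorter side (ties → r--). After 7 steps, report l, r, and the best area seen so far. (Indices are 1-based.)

l=2, r=6, best area=190

l=1 r=12: min(10,19)*11=110 best=110 *, l++
l=2 r=12: min(20,19)*10=190 best=190 *, r--
l=2 r=11: min(20,4)*9=36 best=190, r--
l=2 r=10: min(20,11)*8=88 best=190, r--
l=2 r=9: min(20,8)*7=56 best=190, r--
l=2 r=8: min(20,5)*6=30 best=190, r--
l=2 r=7: min(20,16)*5=80 best=190, r--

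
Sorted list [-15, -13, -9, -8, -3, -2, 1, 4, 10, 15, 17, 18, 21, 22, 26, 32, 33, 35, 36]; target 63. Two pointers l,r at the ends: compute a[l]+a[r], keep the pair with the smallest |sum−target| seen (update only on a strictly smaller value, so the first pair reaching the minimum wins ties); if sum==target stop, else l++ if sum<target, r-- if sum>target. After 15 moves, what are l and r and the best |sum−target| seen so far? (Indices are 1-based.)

l=16, r=19, best |Δ|=1

l=1 r=19: -15+36=21 d=42 *, l++
l=2 r=19: -13+36=23 d=40 *, l++
l=3 r=19: -9+36=27 d=36 *, l++
l=4 r=19: -8+36=28 d=35 *, l++
l=5 r=19: -3+36=33 d=30 *, l++
l=6 r=19: -2+36=34 d=29 *, l++
l=7 r=19: 1+36=37 d=26 *, l++
l=8 r=19: 4+36=40 d=23 *, l++
l=9 r=19: 10+36=46 d=17 *, l++
l=10 r=19: 15+36=51 d=12 *, l++
l=11 r=19: 17+36=53 d=10 *, l++
l=12 r=19: 18+36=54 d=9 *, l++
l=13 r=19: 21+36=57 d=6 *, l++
l=14 r=19: 22+36=58 d=5 *, l++
l=15 r=19: 26+36=62 d=1 *, l++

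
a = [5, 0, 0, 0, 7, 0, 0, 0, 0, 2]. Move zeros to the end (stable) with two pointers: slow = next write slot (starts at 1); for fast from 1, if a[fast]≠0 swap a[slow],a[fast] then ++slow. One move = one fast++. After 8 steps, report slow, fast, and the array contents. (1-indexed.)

slow=3, fast=9, a=[5, 7, 0, 0, 0, 0, 0, 0, 0, 2]

slow=1 fast=1: a[fast]=5≠0 swap→a[1]=5, slow++,fast++
slow=2 fast=2: a[fast]=0, fast++
slow=2 fast=3: a[fast]=0, fast++
slow=2 fast=4: a[fast]=0, fast++
slow=2 fast=5: a[fast]=7≠0 swap→a[2]=7, slow++,fast++
slow=3 fast=6: a[fast]=0, fast++
slow=3 fast=7: a[fast]=0, fast++
slow=3 fast=8: a[fast]=0, fast++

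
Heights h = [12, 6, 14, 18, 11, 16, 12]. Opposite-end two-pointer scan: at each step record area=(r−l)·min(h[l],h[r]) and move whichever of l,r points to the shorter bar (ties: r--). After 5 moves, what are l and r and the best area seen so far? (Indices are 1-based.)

l=4, r=5, best area=72

l=1 r=7: min(12,12)*6=72 best=72 *, r--
l=1 r=6: min(12,16)*5=60 best=72, l++
l=2 r=6: min(6,16)*4=24 best=72, l++
l=3 r=6: min(14,16)*3=42 best=72, l++
l=4 r=6: min(18,16)*2=32 best=72, r--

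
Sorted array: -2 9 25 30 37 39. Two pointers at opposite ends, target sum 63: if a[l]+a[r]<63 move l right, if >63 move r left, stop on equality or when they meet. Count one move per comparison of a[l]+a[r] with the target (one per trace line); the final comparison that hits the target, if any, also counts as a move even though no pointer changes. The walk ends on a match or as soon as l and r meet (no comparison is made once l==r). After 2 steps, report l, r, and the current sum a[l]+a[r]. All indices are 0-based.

[0,5] -2+39=37 <63 → l++
[1,5] 9+39=48 <63 → l++

l=2, r=5, sum=64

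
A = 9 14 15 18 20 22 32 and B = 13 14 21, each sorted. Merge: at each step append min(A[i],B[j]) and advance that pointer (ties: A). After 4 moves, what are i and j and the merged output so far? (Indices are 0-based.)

i=2, j=2, merged so far=[9, 13, 14, 14]

[i=0,j=0] A[i]=9<=B[j]=13 take 9 → i++
[i=1,j=0] A[i]=14>B[j]=13 take 13 → j++
[i=1,j=1] A[i]=14<=B[j]=14 take 14 → i++
[i=2,j=1] A[i]=15>B[j]=14 take 14 → j++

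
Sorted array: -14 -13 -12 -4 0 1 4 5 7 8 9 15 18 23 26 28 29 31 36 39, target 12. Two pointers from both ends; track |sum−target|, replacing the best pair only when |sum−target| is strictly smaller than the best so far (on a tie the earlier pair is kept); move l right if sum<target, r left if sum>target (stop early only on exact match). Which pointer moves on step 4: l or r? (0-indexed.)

r

l=0 r=19: -14+39=25 d=13 *, r--
l=0 r=18: -14+36=22 d=10 *, r--
l=0 r=17: -14+31=17 d=5 *, r--
l=0 r=16: -14+29=15 d=3 *, r--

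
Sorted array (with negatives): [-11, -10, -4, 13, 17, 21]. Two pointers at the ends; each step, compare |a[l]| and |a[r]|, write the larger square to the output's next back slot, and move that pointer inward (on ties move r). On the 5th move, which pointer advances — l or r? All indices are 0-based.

l

l=0 r=5: |-11|<=|21| out[5]=441, r--
l=0 r=4: |-11|<=|17| out[4]=289, r--
l=0 r=3: |-11|<=|13| out[3]=169, r--
l=0 r=2: |-11|>|-4| out[2]=121, l++
l=1 r=2: |-10|>|-4| out[1]=100, l++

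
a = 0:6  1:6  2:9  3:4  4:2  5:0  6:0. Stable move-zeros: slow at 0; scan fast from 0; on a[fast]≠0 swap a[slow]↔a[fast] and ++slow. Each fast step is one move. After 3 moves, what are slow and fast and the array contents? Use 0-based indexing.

(s=0,f=0) a[fast]=6≠0 swap→a[0]=6 → slow++,fast++
(s=1,f=1) a[fast]=6≠0 swap→a[1]=6 → slow++,fast++
(s=2,f=2) a[fast]=9≠0 swap→a[2]=9 → slow++,fast++

slow=3, fast=3, a=[6, 6, 9, 4, 2, 0, 0]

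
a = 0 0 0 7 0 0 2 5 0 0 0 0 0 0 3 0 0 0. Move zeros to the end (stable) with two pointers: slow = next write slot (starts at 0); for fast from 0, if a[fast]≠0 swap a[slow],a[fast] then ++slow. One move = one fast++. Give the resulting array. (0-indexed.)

slow=0 fast=0: a[fast]=0, fast++
slow=0 fast=1: a[fast]=0, fast++
slow=0 fast=2: a[fast]=0, fast++
slow=0 fast=3: a[fast]=7≠0 swap→a[0]=7, slow++,fast++
slow=1 fast=4: a[fast]=0, fast++
slow=1 fast=5: a[fast]=0, fast++
slow=1 fast=6: a[fast]=2≠0 swap→a[1]=2, slow++,fast++
slow=2 fast=7: a[fast]=5≠0 swap→a[2]=5, slow++,fast++
slow=3 fast=8: a[fast]=0, fast++
slow=3 fast=9: a[fast]=0, fast++
slow=3 fast=10: a[fast]=0, fast++
slow=3 fast=11: a[fast]=0, fast++
slow=3 fast=12: a[fast]=0, fast++
slow=3 fast=13: a[fast]=0, fast++
slow=3 fast=14: a[fast]=3≠0 swap→a[3]=3, slow++,fast++
slow=4 fast=15: a[fast]=0, fast++
slow=4 fast=16: a[fast]=0, fast++
slow=4 fast=17: a[fast]=0, fast++

[7, 2, 5, 3, 0, 0, 0, 0, 0, 0, 0, 0, 0, 0, 0, 0, 0, 0]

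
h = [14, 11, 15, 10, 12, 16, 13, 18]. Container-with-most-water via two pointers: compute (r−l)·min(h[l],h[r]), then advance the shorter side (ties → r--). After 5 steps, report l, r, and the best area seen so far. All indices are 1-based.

l=6, r=8, best area=98

l=1 r=8: min(14,18)*7=98 best=98 *, l++
l=2 r=8: min(11,18)*6=66 best=98, l++
l=3 r=8: min(15,18)*5=75 best=98, l++
l=4 r=8: min(10,18)*4=40 best=98, l++
l=5 r=8: min(12,18)*3=36 best=98, l++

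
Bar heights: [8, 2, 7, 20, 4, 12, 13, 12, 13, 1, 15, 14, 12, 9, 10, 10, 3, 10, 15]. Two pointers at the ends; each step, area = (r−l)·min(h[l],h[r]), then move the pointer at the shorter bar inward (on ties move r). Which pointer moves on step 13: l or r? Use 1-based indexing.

l=1 r=19: min(8,15)*18=144 best=144 *, l++
l=2 r=19: min(2,15)*17=34 best=144, l++
l=3 r=19: min(7,15)*16=112 best=144, l++
l=4 r=19: min(20,15)*15=225 best=225 *, r--
l=4 r=18: min(20,10)*14=140 best=225, r--
l=4 r=17: min(20,3)*13=39 best=225, r--
l=4 r=16: min(20,10)*12=120 best=225, r--
l=4 r=15: min(20,10)*11=110 best=225, r--
l=4 r=14: min(20,9)*10=90 best=225, r--
l=4 r=13: min(20,12)*9=108 best=225, r--
l=4 r=12: min(20,14)*8=112 best=225, r--
l=4 r=11: min(20,15)*7=105 best=225, r--
l=4 r=10: min(20,1)*6=6 best=225, r--

r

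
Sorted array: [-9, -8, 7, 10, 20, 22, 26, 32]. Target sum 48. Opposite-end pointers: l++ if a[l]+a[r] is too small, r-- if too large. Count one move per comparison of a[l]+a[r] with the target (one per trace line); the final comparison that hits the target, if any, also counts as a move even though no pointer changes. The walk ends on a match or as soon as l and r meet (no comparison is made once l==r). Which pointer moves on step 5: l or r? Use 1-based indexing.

[1,8] -9+32=23 <48 → l++
[2,8] -8+32=24 <48 → l++
[3,8] 7+32=39 <48 → l++
[4,8] 10+32=42 <48 → l++
[5,8] 20+32=52 >48 → r--

r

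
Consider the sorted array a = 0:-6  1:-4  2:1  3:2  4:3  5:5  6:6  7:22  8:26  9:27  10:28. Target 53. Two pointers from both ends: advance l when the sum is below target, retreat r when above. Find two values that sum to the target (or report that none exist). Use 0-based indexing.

[0,10] -6+28=22 <53 → l++
[1,10] -4+28=24 <53 → l++
[2,10] 1+28=29 <53 → l++
[3,10] 2+28=30 <53 → l++
[4,10] 3+28=31 <53 → l++
[5,10] 5+28=33 <53 → l++
[6,10] 6+28=34 <53 → l++
[7,10] 22+28=50 <53 → l++
[8,10] 26+28=54 >53 → r--
[8,9] 26+27=53 → found

(26, 27)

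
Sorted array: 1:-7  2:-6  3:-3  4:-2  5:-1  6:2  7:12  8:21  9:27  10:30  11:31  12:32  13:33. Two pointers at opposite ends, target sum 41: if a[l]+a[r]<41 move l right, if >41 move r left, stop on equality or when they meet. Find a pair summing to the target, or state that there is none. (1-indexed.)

l=1 r=13: -7+33=26 <41, l++
l=2 r=13: -6+33=27 <41, l++
l=3 r=13: -3+33=30 <41, l++
l=4 r=13: -2+33=31 <41, l++
l=5 r=13: -1+33=32 <41, l++
l=6 r=13: 2+33=35 <41, l++
l=7 r=13: 12+33=45 >41, r--
l=7 r=12: 12+32=44 >41, r--
l=7 r=11: 12+31=43 >41, r--
l=7 r=10: 12+30=42 >41, r--
l=7 r=9: 12+27=39 <41, l++
l=8 r=9: 21+27=48 >41, r--

no pair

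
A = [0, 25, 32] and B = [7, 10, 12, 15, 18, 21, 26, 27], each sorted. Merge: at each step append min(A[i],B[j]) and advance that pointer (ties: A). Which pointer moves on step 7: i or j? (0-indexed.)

i=0 j=0: A[i]=0<=B[j]=7 take 0, i++
i=1 j=0: A[i]=25>B[j]=7 take 7, j++
i=1 j=1: A[i]=25>B[j]=10 take 10, j++
i=1 j=2: A[i]=25>B[j]=12 take 12, j++
i=1 j=3: A[i]=25>B[j]=15 take 15, j++
i=1 j=4: A[i]=25>B[j]=18 take 18, j++
i=1 j=5: A[i]=25>B[j]=21 take 21, j++

j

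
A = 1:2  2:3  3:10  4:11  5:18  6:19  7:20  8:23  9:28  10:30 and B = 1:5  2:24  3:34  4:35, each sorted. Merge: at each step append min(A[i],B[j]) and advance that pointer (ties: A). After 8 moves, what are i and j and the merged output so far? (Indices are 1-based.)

[i=1,j=1] A[i]=2<=B[j]=5 take 2 → i++
[i=2,j=1] A[i]=3<=B[j]=5 take 3 → i++
[i=3,j=1] A[i]=10>B[j]=5 take 5 → j++
[i=3,j=2] A[i]=10<=B[j]=24 take 10 → i++
[i=4,j=2] A[i]=11<=B[j]=24 take 11 → i++
[i=5,j=2] A[i]=18<=B[j]=24 take 18 → i++
[i=6,j=2] A[i]=19<=B[j]=24 take 19 → i++
[i=7,j=2] A[i]=20<=B[j]=24 take 20 → i++

i=8, j=2, merged so far=[2, 3, 5, 10, 11, 18, 19, 20]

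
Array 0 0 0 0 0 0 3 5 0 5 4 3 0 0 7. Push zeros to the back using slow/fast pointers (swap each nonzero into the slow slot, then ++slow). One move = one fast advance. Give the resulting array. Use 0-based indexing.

[3, 5, 5, 4, 3, 7, 0, 0, 0, 0, 0, 0, 0, 0, 0]

slow=0 fast=0: a[fast]=0, fast++
slow=0 fast=1: a[fast]=0, fast++
slow=0 fast=2: a[fast]=0, fast++
slow=0 fast=3: a[fast]=0, fast++
slow=0 fast=4: a[fast]=0, fast++
slow=0 fast=5: a[fast]=0, fast++
slow=0 fast=6: a[fast]=3≠0 swap→a[0]=3, slow++,fast++
slow=1 fast=7: a[fast]=5≠0 swap→a[1]=5, slow++,fast++
slow=2 fast=8: a[fast]=0, fast++
slow=2 fast=9: a[fast]=5≠0 swap→a[2]=5, slow++,fast++
slow=3 fast=10: a[fast]=4≠0 swap→a[3]=4, slow++,fast++
slow=4 fast=11: a[fast]=3≠0 swap→a[4]=3, slow++,fast++
slow=5 fast=12: a[fast]=0, fast++
slow=5 fast=13: a[fast]=0, fast++
slow=5 fast=14: a[fast]=7≠0 swap→a[5]=7, slow++,fast++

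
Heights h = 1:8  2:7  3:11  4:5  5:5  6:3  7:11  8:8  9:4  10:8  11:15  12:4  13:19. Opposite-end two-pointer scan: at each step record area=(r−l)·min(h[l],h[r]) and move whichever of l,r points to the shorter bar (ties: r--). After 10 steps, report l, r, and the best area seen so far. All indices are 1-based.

[1,13] min(8,19)*12=96 best=96 * → l++
[2,13] min(7,19)*11=77 best=96 → l++
[3,13] min(11,19)*10=110 best=110 * → l++
[4,13] min(5,19)*9=45 best=110 → l++
[5,13] min(5,19)*8=40 best=110 → l++
[6,13] min(3,19)*7=21 best=110 → l++
[7,13] min(11,19)*6=66 best=110 → l++
[8,13] min(8,19)*5=40 best=110 → l++
[9,13] min(4,19)*4=16 best=110 → l++
[10,13] min(8,19)*3=24 best=110 → l++

l=11, r=13, best area=110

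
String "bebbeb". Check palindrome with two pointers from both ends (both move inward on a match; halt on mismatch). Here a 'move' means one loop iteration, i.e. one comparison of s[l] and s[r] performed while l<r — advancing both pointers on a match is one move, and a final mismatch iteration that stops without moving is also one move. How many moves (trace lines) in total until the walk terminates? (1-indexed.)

3 moves

l=1 r=6: 'b'=='b', l++,r--
l=2 r=5: 'e'=='e', l++,r--
l=3 r=4: 'b'=='b', l++,r--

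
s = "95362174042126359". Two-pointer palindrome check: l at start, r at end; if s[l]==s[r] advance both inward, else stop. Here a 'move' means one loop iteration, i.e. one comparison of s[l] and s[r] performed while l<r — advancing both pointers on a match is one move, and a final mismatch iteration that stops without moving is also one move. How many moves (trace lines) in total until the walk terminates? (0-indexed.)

l=0 r=16: '9'=='9', l++,r--
l=1 r=15: '5'=='5', l++,r--
l=2 r=14: '3'=='3', l++,r--
l=3 r=13: '6'=='6', l++,r--
l=4 r=12: '2'=='2', l++,r--
l=5 r=11: '1'=='1', l++,r--
l=6 r=10: '7'!='2', stop

7 moves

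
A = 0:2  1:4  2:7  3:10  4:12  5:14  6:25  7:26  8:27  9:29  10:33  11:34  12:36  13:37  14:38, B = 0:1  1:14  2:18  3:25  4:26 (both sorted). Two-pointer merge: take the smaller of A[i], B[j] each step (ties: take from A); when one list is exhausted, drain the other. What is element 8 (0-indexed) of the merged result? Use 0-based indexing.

i=0 j=0: A[i]=2>B[j]=1 take 1, j++
i=0 j=1: A[i]=2<=B[j]=14 take 2, i++
i=1 j=1: A[i]=4<=B[j]=14 take 4, i++
i=2 j=1: A[i]=7<=B[j]=14 take 7, i++
i=3 j=1: A[i]=10<=B[j]=14 take 10, i++
i=4 j=1: A[i]=12<=B[j]=14 take 12, i++
i=5 j=1: A[i]=14<=B[j]=14 take 14, i++
i=6 j=1: A[i]=25>B[j]=14 take 14, j++
i=6 j=2: A[i]=25>B[j]=18 take 18, j++
i=6 j=3: A[i]=25<=B[j]=25 take 25, i++
i=7 j=3: A[i]=26>B[j]=25 take 25, j++
i=7 j=4: A[i]=26<=B[j]=26 take 26, i++
i=8 j=4: A[i]=27>B[j]=26 take 26, j++
i=8 j=5: B done, take A[i]=27, i++
i=9 j=5: B done, take A[i]=29, i++
i=10 j=5: B done, take A[i]=33, i++
i=11 j=5: B done, take A[i]=34, i++
i=12 j=5: B done, take A[i]=36, i++
i=13 j=5: B done, take A[i]=37, i++
i=14 j=5: B done, take A[i]=38, i++

merged[8] = 18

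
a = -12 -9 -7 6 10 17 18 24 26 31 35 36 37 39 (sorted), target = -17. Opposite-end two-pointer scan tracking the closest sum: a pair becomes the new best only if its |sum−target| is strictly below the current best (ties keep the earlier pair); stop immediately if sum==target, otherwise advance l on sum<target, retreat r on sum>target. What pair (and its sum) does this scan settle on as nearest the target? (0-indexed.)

pair (-9, -7) with sum -16 (|Δ|=1)

l=0 r=13: -12+39=27 d=44 *, r--
l=0 r=12: -12+37=25 d=42 *, r--
l=0 r=11: -12+36=24 d=41 *, r--
l=0 r=10: -12+35=23 d=40 *, r--
l=0 r=9: -12+31=19 d=36 *, r--
l=0 r=8: -12+26=14 d=31 *, r--
l=0 r=7: -12+24=12 d=29 *, r--
l=0 r=6: -12+18=6 d=23 *, r--
l=0 r=5: -12+17=5 d=22 *, r--
l=0 r=4: -12+10=-2 d=15 *, r--
l=0 r=3: -12+6=-6 d=11 *, r--
l=0 r=2: -12+-7=-19 d=2 *, l++
l=1 r=2: -9+-7=-16 d=1 *, r--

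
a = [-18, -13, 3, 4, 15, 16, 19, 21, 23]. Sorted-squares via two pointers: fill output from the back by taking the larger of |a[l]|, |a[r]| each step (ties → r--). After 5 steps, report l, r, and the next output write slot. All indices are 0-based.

l=1, r=4, next write slot=3

[0,8] |-18|<=|23| out[8]=529 → r--
[0,7] |-18|<=|21| out[7]=441 → r--
[0,6] |-18|<=|19| out[6]=361 → r--
[0,5] |-18|>|16| out[5]=324 → l++
[1,5] |-13|<=|16| out[4]=256 → r--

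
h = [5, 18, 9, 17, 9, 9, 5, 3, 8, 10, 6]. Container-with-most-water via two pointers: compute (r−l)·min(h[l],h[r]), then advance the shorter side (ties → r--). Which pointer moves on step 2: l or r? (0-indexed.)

l=0 r=10: min(5,6)*10=50 best=50 *, l++
l=1 r=10: min(18,6)*9=54 best=54 *, r--

r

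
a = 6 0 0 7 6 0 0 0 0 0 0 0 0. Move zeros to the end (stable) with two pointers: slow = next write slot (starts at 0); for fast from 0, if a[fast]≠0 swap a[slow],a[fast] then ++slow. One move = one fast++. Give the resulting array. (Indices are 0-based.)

[6, 7, 6, 0, 0, 0, 0, 0, 0, 0, 0, 0, 0]

(s=0,f=0) a[fast]=6≠0 swap→a[0]=6 → slow++,fast++
(s=1,f=1) a[fast]=0 → fast++
(s=1,f=2) a[fast]=0 → fast++
(s=1,f=3) a[fast]=7≠0 swap→a[1]=7 → slow++,fast++
(s=2,f=4) a[fast]=6≠0 swap→a[2]=6 → slow++,fast++
(s=3,f=5) a[fast]=0 → fast++
(s=3,f=6) a[fast]=0 → fast++
(s=3,f=7) a[fast]=0 → fast++
(s=3,f=8) a[fast]=0 → fast++
(s=3,f=9) a[fast]=0 → fast++
(s=3,f=10) a[fast]=0 → fast++
(s=3,f=11) a[fast]=0 → fast++
(s=3,f=12) a[fast]=0 → fast++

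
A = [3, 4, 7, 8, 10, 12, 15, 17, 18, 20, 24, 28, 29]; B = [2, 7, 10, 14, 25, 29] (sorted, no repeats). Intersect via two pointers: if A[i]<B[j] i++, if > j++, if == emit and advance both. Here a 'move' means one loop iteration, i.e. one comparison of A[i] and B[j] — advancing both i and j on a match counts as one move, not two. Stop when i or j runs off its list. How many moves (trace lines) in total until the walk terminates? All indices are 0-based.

16 moves

i=0 j=0: 3>2, j++
i=0 j=1: 3<7, i++
i=1 j=1: 4<7, i++
i=2 j=1: 7==7 emit, i++,j++
i=3 j=2: 8<10, i++
i=4 j=2: 10==10 emit, i++,j++
i=5 j=3: 12<14, i++
i=6 j=3: 15>14, j++
i=6 j=4: 15<25, i++
i=7 j=4: 17<25, i++
i=8 j=4: 18<25, i++
i=9 j=4: 20<25, i++
i=10 j=4: 24<25, i++
i=11 j=4: 28>25, j++
i=11 j=5: 28<29, i++
i=12 j=5: 29==29 emit, i++,j++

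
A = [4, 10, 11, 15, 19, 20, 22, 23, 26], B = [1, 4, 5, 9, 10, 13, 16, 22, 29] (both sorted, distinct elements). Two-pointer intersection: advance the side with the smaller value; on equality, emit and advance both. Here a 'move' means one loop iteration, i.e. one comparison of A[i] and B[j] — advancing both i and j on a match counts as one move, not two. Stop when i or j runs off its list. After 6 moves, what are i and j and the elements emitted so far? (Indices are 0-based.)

i=3, j=5, emitted=[4, 10]

i=0 j=0: 4>1, j++
i=0 j=1: 4==4 emit, i++,j++
i=1 j=2: 10>5, j++
i=1 j=3: 10>9, j++
i=1 j=4: 10==10 emit, i++,j++
i=2 j=5: 11<13, i++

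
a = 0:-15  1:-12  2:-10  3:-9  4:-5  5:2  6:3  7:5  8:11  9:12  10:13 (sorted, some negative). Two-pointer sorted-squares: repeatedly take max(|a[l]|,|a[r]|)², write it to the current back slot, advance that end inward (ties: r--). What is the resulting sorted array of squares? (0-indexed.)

[4, 9, 25, 25, 81, 100, 121, 144, 144, 169, 225]

l=0 r=10: |-15|>|13| out[10]=225, l++
l=1 r=10: |-12|<=|13| out[9]=169, r--
l=1 r=9: |-12|<=|12| out[8]=144, r--
l=1 r=8: |-12|>|11| out[7]=144, l++
l=2 r=8: |-10|<=|11| out[6]=121, r--
l=2 r=7: |-10|>|5| out[5]=100, l++
l=3 r=7: |-9|>|5| out[4]=81, l++
l=4 r=7: |-5|<=|5| out[3]=25, r--
l=4 r=6: |-5|>|3| out[2]=25, l++
l=5 r=6: |2|<=|3| out[1]=9, r--
l=5 r=5: |2|<=|2| out[0]=4, r--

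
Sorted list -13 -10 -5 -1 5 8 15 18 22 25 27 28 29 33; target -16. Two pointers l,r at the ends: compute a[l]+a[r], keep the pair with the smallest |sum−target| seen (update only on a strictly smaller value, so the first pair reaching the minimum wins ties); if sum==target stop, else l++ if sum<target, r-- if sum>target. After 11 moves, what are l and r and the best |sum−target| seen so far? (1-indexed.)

[1,14] -13+33=20 d=36 * → r--
[1,13] -13+29=16 d=32 * → r--
[1,12] -13+28=15 d=31 * → r--
[1,11] -13+27=14 d=30 * → r--
[1,10] -13+25=12 d=28 * → r--
[1,9] -13+22=9 d=25 * → r--
[1,8] -13+18=5 d=21 * → r--
[1,7] -13+15=2 d=18 * → r--
[1,6] -13+8=-5 d=11 * → r--
[1,5] -13+5=-8 d=8 * → r--
[1,4] -13+-1=-14 d=2 * → r--

l=1, r=3, best |Δ|=2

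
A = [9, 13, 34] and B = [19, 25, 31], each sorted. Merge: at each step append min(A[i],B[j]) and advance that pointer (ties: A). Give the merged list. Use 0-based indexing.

[9, 13, 19, 25, 31, 34]

[i=0,j=0] A[i]=9<=B[j]=19 take 9 → i++
[i=1,j=0] A[i]=13<=B[j]=19 take 13 → i++
[i=2,j=0] A[i]=34>B[j]=19 take 19 → j++
[i=2,j=1] A[i]=34>B[j]=25 take 25 → j++
[i=2,j=2] A[i]=34>B[j]=31 take 31 → j++
[i=2,j=3] B done, take A[i]=34 → i++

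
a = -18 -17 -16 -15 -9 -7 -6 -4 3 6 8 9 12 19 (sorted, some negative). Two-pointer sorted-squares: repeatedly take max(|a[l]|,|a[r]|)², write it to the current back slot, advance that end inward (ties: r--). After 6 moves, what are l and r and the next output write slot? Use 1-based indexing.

l=1 r=14: |-18|<=|19| out[14]=361, r--
l=1 r=13: |-18|>|12| out[13]=324, l++
l=2 r=13: |-17|>|12| out[12]=289, l++
l=3 r=13: |-16|>|12| out[11]=256, l++
l=4 r=13: |-15|>|12| out[10]=225, l++
l=5 r=13: |-9|<=|12| out[9]=144, r--

l=5, r=12, next write slot=8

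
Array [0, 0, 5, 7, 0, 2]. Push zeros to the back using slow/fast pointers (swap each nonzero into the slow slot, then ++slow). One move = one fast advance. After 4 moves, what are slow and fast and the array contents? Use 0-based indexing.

slow=2, fast=4, a=[5, 7, 0, 0, 0, 2]

(s=0,f=0) a[fast]=0 → fast++
(s=0,f=1) a[fast]=0 → fast++
(s=0,f=2) a[fast]=5≠0 swap→a[0]=5 → slow++,fast++
(s=1,f=3) a[fast]=7≠0 swap→a[1]=7 → slow++,fast++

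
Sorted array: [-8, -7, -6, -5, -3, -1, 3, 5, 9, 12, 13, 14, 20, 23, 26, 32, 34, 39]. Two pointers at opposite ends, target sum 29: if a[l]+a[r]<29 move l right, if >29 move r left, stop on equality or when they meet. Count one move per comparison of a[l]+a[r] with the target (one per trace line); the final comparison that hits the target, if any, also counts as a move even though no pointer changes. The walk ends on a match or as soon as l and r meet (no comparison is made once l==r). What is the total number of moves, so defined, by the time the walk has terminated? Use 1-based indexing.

5 moves

[1,18] -8+39=31 >29 → r--
[1,17] -8+34=26 <29 → l++
[2,17] -7+34=27 <29 → l++
[3,17] -6+34=28 <29 → l++
[4,17] -5+34=29 → found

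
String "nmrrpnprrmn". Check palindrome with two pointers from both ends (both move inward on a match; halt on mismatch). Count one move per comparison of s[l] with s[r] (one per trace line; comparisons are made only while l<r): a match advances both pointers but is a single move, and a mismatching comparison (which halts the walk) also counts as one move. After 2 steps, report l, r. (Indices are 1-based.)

l=3, r=9

l=1 r=11: 'n'=='n', l++,r--
l=2 r=10: 'm'=='m', l++,r--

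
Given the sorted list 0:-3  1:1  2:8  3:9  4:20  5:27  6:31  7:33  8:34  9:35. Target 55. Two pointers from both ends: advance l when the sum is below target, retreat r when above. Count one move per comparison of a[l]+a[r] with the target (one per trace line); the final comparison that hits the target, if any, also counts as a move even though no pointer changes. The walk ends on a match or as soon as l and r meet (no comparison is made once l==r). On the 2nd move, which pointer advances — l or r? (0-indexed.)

l

[0,9] -3+35=32 <55 → l++
[1,9] 1+35=36 <55 → l++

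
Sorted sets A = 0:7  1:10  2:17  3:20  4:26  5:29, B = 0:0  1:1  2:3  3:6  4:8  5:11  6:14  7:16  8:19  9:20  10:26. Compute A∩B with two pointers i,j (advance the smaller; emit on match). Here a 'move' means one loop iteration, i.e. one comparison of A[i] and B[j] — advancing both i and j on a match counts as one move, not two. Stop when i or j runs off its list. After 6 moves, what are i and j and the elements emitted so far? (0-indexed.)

i=0 j=0: 7>0, j++
i=0 j=1: 7>1, j++
i=0 j=2: 7>3, j++
i=0 j=3: 7>6, j++
i=0 j=4: 7<8, i++
i=1 j=4: 10>8, j++

i=1, j=5, emitted=[]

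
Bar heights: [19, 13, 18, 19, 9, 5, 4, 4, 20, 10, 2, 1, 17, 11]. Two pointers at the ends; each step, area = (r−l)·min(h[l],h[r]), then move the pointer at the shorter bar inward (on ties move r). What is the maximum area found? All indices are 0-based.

max area = 204

[0,13] min(19,11)*13=143 best=143 * → r--
[0,12] min(19,17)*12=204 best=204 * → r--
[0,11] min(19,1)*11=11 best=204 → r--
[0,10] min(19,2)*10=20 best=204 → r--
[0,9] min(19,10)*9=90 best=204 → r--
[0,8] min(19,20)*8=152 best=204 → l++
[1,8] min(13,20)*7=91 best=204 → l++
[2,8] min(18,20)*6=108 best=204 → l++
[3,8] min(19,20)*5=95 best=204 → l++
[4,8] min(9,20)*4=36 best=204 → l++
[5,8] min(5,20)*3=15 best=204 → l++
[6,8] min(4,20)*2=8 best=204 → l++
[7,8] min(4,20)*1=4 best=204 → l++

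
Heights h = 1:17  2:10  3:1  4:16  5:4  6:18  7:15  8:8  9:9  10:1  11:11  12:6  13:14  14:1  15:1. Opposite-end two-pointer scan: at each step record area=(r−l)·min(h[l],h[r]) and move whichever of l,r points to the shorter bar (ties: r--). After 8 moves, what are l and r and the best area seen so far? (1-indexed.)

l=1, r=7, best area=168

[1,15] min(17,1)*14=14 best=14 * → r--
[1,14] min(17,1)*13=13 best=14 → r--
[1,13] min(17,14)*12=168 best=168 * → r--
[1,12] min(17,6)*11=66 best=168 → r--
[1,11] min(17,11)*10=110 best=168 → r--
[1,10] min(17,1)*9=9 best=168 → r--
[1,9] min(17,9)*8=72 best=168 → r--
[1,8] min(17,8)*7=56 best=168 → r--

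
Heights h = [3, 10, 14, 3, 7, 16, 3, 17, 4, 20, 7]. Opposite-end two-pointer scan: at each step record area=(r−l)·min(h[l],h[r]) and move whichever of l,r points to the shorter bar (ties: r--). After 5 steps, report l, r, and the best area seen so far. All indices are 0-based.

l=4, r=9, best area=98

l=0 r=10: min(3,7)*10=30 best=30 *, l++
l=1 r=10: min(10,7)*9=63 best=63 *, r--
l=1 r=9: min(10,20)*8=80 best=80 *, l++
l=2 r=9: min(14,20)*7=98 best=98 *, l++
l=3 r=9: min(3,20)*6=18 best=98, l++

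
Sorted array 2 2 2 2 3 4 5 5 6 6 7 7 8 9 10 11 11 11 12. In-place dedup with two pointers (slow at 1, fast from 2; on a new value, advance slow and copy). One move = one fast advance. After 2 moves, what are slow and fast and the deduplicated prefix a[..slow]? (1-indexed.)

slow=1 fast=2: a[fast]=2=a[slow] dup, fast++
slow=1 fast=3: a[fast]=2=a[slow] dup, fast++

slow=1, fast=4, prefix=[2]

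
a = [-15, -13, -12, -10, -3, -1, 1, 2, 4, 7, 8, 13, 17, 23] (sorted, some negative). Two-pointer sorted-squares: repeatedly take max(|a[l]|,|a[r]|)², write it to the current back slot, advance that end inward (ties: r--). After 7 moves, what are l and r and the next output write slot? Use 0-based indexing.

l=0 r=13: |-15|<=|23| out[13]=529, r--
l=0 r=12: |-15|<=|17| out[12]=289, r--
l=0 r=11: |-15|>|13| out[11]=225, l++
l=1 r=11: |-13|<=|13| out[10]=169, r--
l=1 r=10: |-13|>|8| out[9]=169, l++
l=2 r=10: |-12|>|8| out[8]=144, l++
l=3 r=10: |-10|>|8| out[7]=100, l++

l=4, r=10, next write slot=6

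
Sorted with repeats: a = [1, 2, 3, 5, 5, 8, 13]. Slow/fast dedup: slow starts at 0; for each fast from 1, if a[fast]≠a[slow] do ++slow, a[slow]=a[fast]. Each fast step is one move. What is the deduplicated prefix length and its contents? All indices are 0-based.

slow=0 fast=1: a[fast]=2≠a[slow]=1 write a[1]=2, slow++,fast++
slow=1 fast=2: a[fast]=3≠a[slow]=2 write a[2]=3, slow++,fast++
slow=2 fast=3: a[fast]=5≠a[slow]=3 write a[3]=5, slow++,fast++
slow=3 fast=4: a[fast]=5=a[slow] dup, fast++
slow=3 fast=5: a[fast]=8≠a[slow]=5 write a[4]=8, slow++,fast++
slow=4 fast=6: a[fast]=13≠a[slow]=8 write a[5]=13, slow++,fast++

length 6; prefix = [1, 2, 3, 5, 8, 13]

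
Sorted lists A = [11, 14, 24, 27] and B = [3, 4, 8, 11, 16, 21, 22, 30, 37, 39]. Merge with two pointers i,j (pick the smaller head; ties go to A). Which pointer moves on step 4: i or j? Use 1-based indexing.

i=1 j=1: A[i]=11>B[j]=3 take 3, j++
i=1 j=2: A[i]=11>B[j]=4 take 4, j++
i=1 j=3: A[i]=11>B[j]=8 take 8, j++
i=1 j=4: A[i]=11<=B[j]=11 take 11, i++

i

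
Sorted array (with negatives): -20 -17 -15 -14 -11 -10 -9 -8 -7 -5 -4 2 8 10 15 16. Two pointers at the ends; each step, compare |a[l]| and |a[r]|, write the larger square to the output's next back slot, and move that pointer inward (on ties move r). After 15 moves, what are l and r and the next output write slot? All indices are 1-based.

[1,16] |-20|>|16| out[16]=400 → l++
[2,16] |-17|>|16| out[15]=289 → l++
[3,16] |-15|<=|16| out[14]=256 → r--
[3,15] |-15|<=|15| out[13]=225 → r--
[3,14] |-15|>|10| out[12]=225 → l++
[4,14] |-14|>|10| out[11]=196 → l++
[5,14] |-11|>|10| out[10]=121 → l++
[6,14] |-10|<=|10| out[9]=100 → r--
[6,13] |-10|>|8| out[8]=100 → l++
[7,13] |-9|>|8| out[7]=81 → l++
[8,13] |-8|<=|8| out[6]=64 → r--
[8,12] |-8|>|2| out[5]=64 → l++
[9,12] |-7|>|2| out[4]=49 → l++
[10,12] |-5|>|2| out[3]=25 → l++
[11,12] |-4|>|2| out[2]=16 → l++

l=12, r=12, next write slot=1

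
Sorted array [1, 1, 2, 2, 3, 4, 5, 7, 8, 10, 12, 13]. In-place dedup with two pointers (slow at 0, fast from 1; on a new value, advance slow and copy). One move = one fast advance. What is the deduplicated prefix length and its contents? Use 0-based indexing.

slow=0 fast=1: a[fast]=1=a[slow] dup, fast++
slow=0 fast=2: a[fast]=2≠a[slow]=1 write a[1]=2, slow++,fast++
slow=1 fast=3: a[fast]=2=a[slow] dup, fast++
slow=1 fast=4: a[fast]=3≠a[slow]=2 write a[2]=3, slow++,fast++
slow=2 fast=5: a[fast]=4≠a[slow]=3 write a[3]=4, slow++,fast++
slow=3 fast=6: a[fast]=5≠a[slow]=4 write a[4]=5, slow++,fast++
slow=4 fast=7: a[fast]=7≠a[slow]=5 write a[5]=7, slow++,fast++
slow=5 fast=8: a[fast]=8≠a[slow]=7 write a[6]=8, slow++,fast++
slow=6 fast=9: a[fast]=10≠a[slow]=8 write a[7]=10, slow++,fast++
slow=7 fast=10: a[fast]=12≠a[slow]=10 write a[8]=12, slow++,fast++
slow=8 fast=11: a[fast]=13≠a[slow]=12 write a[9]=13, slow++,fast++

length 10; prefix = [1, 2, 3, 4, 5, 7, 8, 10, 12, 13]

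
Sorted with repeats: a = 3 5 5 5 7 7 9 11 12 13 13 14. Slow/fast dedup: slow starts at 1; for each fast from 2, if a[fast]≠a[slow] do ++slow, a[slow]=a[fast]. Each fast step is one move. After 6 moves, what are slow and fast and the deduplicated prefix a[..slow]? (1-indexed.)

slow=4, fast=8, prefix=[3, 5, 7, 9]

slow=1 fast=2: a[fast]=5≠a[slow]=3 write a[2]=5, slow++,fast++
slow=2 fast=3: a[fast]=5=a[slow] dup, fast++
slow=2 fast=4: a[fast]=5=a[slow] dup, fast++
slow=2 fast=5: a[fast]=7≠a[slow]=5 write a[3]=7, slow++,fast++
slow=3 fast=6: a[fast]=7=a[slow] dup, fast++
slow=3 fast=7: a[fast]=9≠a[slow]=7 write a[4]=9, slow++,fast++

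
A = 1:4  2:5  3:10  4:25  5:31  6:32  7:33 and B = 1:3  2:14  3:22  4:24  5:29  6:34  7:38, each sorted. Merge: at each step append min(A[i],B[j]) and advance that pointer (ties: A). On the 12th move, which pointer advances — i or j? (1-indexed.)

i=1 j=1: A[i]=4>B[j]=3 take 3, j++
i=1 j=2: A[i]=4<=B[j]=14 take 4, i++
i=2 j=2: A[i]=5<=B[j]=14 take 5, i++
i=3 j=2: A[i]=10<=B[j]=14 take 10, i++
i=4 j=2: A[i]=25>B[j]=14 take 14, j++
i=4 j=3: A[i]=25>B[j]=22 take 22, j++
i=4 j=4: A[i]=25>B[j]=24 take 24, j++
i=4 j=5: A[i]=25<=B[j]=29 take 25, i++
i=5 j=5: A[i]=31>B[j]=29 take 29, j++
i=5 j=6: A[i]=31<=B[j]=34 take 31, i++
i=6 j=6: A[i]=32<=B[j]=34 take 32, i++
i=7 j=6: A[i]=33<=B[j]=34 take 33, i++

i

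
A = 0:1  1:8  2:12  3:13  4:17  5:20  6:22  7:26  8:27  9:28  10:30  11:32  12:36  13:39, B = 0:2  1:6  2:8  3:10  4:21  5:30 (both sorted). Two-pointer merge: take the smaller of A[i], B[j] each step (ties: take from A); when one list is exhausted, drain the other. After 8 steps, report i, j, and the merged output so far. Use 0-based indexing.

i=4, j=4, merged so far=[1, 2, 6, 8, 8, 10, 12, 13]

[i=0,j=0] A[i]=1<=B[j]=2 take 1 → i++
[i=1,j=0] A[i]=8>B[j]=2 take 2 → j++
[i=1,j=1] A[i]=8>B[j]=6 take 6 → j++
[i=1,j=2] A[i]=8<=B[j]=8 take 8 → i++
[i=2,j=2] A[i]=12>B[j]=8 take 8 → j++
[i=2,j=3] A[i]=12>B[j]=10 take 10 → j++
[i=2,j=4] A[i]=12<=B[j]=21 take 12 → i++
[i=3,j=4] A[i]=13<=B[j]=21 take 13 → i++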